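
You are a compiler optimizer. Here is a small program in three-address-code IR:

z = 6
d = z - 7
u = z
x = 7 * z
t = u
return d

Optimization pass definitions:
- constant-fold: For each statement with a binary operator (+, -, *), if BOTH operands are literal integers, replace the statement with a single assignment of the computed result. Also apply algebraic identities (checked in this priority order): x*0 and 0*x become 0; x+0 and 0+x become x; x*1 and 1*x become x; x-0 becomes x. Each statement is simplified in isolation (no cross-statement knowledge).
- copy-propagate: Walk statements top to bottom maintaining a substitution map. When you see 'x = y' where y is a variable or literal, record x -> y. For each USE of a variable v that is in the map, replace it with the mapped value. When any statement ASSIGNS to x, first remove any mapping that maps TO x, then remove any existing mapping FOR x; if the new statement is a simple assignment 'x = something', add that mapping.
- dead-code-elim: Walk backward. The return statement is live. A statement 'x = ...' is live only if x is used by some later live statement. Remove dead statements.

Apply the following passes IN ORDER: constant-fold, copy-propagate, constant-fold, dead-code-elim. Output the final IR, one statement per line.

Initial IR:
  z = 6
  d = z - 7
  u = z
  x = 7 * z
  t = u
  return d
After constant-fold (6 stmts):
  z = 6
  d = z - 7
  u = z
  x = 7 * z
  t = u
  return d
After copy-propagate (6 stmts):
  z = 6
  d = 6 - 7
  u = 6
  x = 7 * 6
  t = 6
  return d
After constant-fold (6 stmts):
  z = 6
  d = -1
  u = 6
  x = 42
  t = 6
  return d
After dead-code-elim (2 stmts):
  d = -1
  return d

Answer: d = -1
return d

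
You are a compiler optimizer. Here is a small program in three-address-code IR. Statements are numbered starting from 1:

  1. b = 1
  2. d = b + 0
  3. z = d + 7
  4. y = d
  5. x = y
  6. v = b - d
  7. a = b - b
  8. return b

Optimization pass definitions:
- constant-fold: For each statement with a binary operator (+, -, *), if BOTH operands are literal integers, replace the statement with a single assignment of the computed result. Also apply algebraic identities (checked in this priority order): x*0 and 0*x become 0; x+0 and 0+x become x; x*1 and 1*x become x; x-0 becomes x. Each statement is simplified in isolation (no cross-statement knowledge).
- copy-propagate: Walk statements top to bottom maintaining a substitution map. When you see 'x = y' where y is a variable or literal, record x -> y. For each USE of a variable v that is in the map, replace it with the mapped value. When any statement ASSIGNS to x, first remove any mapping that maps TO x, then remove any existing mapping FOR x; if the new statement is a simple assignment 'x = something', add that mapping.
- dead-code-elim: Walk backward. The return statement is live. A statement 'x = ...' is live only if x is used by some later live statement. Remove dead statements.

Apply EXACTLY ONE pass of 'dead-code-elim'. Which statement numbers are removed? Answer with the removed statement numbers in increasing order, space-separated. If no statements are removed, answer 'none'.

Backward liveness scan:
Stmt 1 'b = 1': KEEP (b is live); live-in = []
Stmt 2 'd = b + 0': DEAD (d not in live set ['b'])
Stmt 3 'z = d + 7': DEAD (z not in live set ['b'])
Stmt 4 'y = d': DEAD (y not in live set ['b'])
Stmt 5 'x = y': DEAD (x not in live set ['b'])
Stmt 6 'v = b - d': DEAD (v not in live set ['b'])
Stmt 7 'a = b - b': DEAD (a not in live set ['b'])
Stmt 8 'return b': KEEP (return); live-in = ['b']
Removed statement numbers: [2, 3, 4, 5, 6, 7]
Surviving IR:
  b = 1
  return b

Answer: 2 3 4 5 6 7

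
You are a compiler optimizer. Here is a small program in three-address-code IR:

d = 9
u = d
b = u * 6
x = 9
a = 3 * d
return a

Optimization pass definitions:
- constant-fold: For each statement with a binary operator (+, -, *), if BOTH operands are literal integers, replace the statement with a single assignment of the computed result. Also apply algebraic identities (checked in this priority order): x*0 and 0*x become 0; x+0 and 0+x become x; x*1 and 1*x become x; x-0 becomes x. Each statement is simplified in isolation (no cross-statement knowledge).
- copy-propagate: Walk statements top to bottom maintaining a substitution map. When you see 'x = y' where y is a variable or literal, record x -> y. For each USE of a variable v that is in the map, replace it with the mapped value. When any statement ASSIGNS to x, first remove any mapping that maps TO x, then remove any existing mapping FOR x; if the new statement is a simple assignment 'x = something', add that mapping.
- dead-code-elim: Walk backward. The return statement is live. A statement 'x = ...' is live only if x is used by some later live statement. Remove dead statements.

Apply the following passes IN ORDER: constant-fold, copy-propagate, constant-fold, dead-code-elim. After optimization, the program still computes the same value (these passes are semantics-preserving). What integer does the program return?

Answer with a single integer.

Initial IR:
  d = 9
  u = d
  b = u * 6
  x = 9
  a = 3 * d
  return a
After constant-fold (6 stmts):
  d = 9
  u = d
  b = u * 6
  x = 9
  a = 3 * d
  return a
After copy-propagate (6 stmts):
  d = 9
  u = 9
  b = 9 * 6
  x = 9
  a = 3 * 9
  return a
After constant-fold (6 stmts):
  d = 9
  u = 9
  b = 54
  x = 9
  a = 27
  return a
After dead-code-elim (2 stmts):
  a = 27
  return a
Evaluate:
  d = 9  =>  d = 9
  u = d  =>  u = 9
  b = u * 6  =>  b = 54
  x = 9  =>  x = 9
  a = 3 * d  =>  a = 27
  return a = 27

Answer: 27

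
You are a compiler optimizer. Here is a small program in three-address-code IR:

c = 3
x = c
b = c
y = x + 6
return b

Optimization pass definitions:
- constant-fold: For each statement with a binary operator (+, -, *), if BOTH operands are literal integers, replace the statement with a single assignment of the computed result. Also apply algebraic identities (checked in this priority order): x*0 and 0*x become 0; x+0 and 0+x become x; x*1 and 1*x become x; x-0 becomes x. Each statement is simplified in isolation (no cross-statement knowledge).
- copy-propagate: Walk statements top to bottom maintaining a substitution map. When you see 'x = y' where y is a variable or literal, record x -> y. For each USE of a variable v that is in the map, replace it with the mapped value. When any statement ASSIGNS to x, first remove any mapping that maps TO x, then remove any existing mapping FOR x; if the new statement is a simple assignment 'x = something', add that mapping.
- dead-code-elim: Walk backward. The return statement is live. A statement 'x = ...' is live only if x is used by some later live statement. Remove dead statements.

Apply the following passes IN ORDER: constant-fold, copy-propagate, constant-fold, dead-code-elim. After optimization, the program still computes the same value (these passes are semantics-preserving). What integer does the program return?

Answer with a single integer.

Initial IR:
  c = 3
  x = c
  b = c
  y = x + 6
  return b
After constant-fold (5 stmts):
  c = 3
  x = c
  b = c
  y = x + 6
  return b
After copy-propagate (5 stmts):
  c = 3
  x = 3
  b = 3
  y = 3 + 6
  return 3
After constant-fold (5 stmts):
  c = 3
  x = 3
  b = 3
  y = 9
  return 3
After dead-code-elim (1 stmts):
  return 3
Evaluate:
  c = 3  =>  c = 3
  x = c  =>  x = 3
  b = c  =>  b = 3
  y = x + 6  =>  y = 9
  return b = 3

Answer: 3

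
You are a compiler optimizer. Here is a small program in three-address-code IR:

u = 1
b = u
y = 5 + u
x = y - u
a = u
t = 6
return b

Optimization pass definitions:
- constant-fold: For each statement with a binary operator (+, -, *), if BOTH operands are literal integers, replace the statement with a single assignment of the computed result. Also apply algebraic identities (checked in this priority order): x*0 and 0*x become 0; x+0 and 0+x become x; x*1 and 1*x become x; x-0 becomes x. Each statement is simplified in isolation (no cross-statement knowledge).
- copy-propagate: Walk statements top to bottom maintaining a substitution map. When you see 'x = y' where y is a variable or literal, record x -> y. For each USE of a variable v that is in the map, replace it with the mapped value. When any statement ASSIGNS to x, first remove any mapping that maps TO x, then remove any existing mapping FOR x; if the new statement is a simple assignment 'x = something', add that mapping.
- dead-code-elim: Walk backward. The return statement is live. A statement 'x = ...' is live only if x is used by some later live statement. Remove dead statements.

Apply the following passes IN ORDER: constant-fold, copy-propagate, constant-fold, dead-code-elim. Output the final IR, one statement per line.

Answer: return 1

Derivation:
Initial IR:
  u = 1
  b = u
  y = 5 + u
  x = y - u
  a = u
  t = 6
  return b
After constant-fold (7 stmts):
  u = 1
  b = u
  y = 5 + u
  x = y - u
  a = u
  t = 6
  return b
After copy-propagate (7 stmts):
  u = 1
  b = 1
  y = 5 + 1
  x = y - 1
  a = 1
  t = 6
  return 1
After constant-fold (7 stmts):
  u = 1
  b = 1
  y = 6
  x = y - 1
  a = 1
  t = 6
  return 1
After dead-code-elim (1 stmts):
  return 1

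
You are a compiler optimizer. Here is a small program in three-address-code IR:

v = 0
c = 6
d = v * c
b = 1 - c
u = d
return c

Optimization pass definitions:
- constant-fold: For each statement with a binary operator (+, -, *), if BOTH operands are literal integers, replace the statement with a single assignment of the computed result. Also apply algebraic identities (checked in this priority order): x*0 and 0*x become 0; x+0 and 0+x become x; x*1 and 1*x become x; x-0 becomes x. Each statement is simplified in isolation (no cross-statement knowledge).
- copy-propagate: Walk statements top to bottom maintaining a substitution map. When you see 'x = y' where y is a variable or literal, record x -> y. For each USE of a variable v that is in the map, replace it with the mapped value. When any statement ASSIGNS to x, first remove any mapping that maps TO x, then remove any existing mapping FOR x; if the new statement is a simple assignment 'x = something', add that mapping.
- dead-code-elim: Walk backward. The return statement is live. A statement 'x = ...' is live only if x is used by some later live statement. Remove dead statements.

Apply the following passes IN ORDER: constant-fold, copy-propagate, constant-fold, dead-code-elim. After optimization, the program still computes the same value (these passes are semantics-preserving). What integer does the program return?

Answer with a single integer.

Initial IR:
  v = 0
  c = 6
  d = v * c
  b = 1 - c
  u = d
  return c
After constant-fold (6 stmts):
  v = 0
  c = 6
  d = v * c
  b = 1 - c
  u = d
  return c
After copy-propagate (6 stmts):
  v = 0
  c = 6
  d = 0 * 6
  b = 1 - 6
  u = d
  return 6
After constant-fold (6 stmts):
  v = 0
  c = 6
  d = 0
  b = -5
  u = d
  return 6
After dead-code-elim (1 stmts):
  return 6
Evaluate:
  v = 0  =>  v = 0
  c = 6  =>  c = 6
  d = v * c  =>  d = 0
  b = 1 - c  =>  b = -5
  u = d  =>  u = 0
  return c = 6

Answer: 6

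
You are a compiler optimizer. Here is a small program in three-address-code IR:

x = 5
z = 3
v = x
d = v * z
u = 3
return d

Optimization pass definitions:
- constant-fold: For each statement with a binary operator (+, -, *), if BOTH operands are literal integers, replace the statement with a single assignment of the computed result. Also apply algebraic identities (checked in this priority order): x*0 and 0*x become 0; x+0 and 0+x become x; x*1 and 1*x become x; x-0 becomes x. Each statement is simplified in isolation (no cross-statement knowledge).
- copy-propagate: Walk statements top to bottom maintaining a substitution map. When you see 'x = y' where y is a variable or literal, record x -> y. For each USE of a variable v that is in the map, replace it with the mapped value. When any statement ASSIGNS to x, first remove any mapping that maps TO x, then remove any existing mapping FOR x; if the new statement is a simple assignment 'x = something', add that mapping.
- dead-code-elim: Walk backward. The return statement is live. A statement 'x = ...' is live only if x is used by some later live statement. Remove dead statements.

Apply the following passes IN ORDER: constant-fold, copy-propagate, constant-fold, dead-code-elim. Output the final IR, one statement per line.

Answer: d = 15
return d

Derivation:
Initial IR:
  x = 5
  z = 3
  v = x
  d = v * z
  u = 3
  return d
After constant-fold (6 stmts):
  x = 5
  z = 3
  v = x
  d = v * z
  u = 3
  return d
After copy-propagate (6 stmts):
  x = 5
  z = 3
  v = 5
  d = 5 * 3
  u = 3
  return d
After constant-fold (6 stmts):
  x = 5
  z = 3
  v = 5
  d = 15
  u = 3
  return d
After dead-code-elim (2 stmts):
  d = 15
  return d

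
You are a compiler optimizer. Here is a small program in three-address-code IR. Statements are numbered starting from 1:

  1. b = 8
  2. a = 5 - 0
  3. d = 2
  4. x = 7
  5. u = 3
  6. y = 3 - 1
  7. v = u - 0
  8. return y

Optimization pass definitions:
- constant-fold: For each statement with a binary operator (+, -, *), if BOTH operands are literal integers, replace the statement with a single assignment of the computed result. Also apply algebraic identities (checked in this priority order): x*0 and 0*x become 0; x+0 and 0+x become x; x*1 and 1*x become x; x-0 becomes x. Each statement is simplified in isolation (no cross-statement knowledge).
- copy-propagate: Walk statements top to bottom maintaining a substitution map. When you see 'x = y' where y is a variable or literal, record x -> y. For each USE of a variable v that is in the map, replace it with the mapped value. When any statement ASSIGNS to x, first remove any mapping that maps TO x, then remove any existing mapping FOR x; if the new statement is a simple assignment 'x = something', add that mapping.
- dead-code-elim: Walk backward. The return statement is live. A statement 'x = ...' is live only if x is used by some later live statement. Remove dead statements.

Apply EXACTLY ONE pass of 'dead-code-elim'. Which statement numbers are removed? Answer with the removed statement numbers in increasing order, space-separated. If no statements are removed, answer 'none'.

Answer: 1 2 3 4 5 7

Derivation:
Backward liveness scan:
Stmt 1 'b = 8': DEAD (b not in live set [])
Stmt 2 'a = 5 - 0': DEAD (a not in live set [])
Stmt 3 'd = 2': DEAD (d not in live set [])
Stmt 4 'x = 7': DEAD (x not in live set [])
Stmt 5 'u = 3': DEAD (u not in live set [])
Stmt 6 'y = 3 - 1': KEEP (y is live); live-in = []
Stmt 7 'v = u - 0': DEAD (v not in live set ['y'])
Stmt 8 'return y': KEEP (return); live-in = ['y']
Removed statement numbers: [1, 2, 3, 4, 5, 7]
Surviving IR:
  y = 3 - 1
  return y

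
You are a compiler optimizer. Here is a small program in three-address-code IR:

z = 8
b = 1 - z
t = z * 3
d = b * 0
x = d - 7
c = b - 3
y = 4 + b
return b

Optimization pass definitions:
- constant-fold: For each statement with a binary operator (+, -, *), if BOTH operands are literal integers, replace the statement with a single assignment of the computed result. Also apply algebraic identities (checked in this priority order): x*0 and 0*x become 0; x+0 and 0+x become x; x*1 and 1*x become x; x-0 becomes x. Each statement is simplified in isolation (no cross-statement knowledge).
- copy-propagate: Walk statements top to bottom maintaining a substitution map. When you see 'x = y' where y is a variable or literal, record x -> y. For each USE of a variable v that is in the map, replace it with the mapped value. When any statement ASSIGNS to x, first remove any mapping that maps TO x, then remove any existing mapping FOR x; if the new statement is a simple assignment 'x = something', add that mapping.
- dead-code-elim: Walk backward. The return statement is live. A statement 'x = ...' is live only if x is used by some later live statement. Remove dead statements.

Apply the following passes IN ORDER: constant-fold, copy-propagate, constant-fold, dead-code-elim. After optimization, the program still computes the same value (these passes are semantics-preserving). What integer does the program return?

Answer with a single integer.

Answer: -7

Derivation:
Initial IR:
  z = 8
  b = 1 - z
  t = z * 3
  d = b * 0
  x = d - 7
  c = b - 3
  y = 4 + b
  return b
After constant-fold (8 stmts):
  z = 8
  b = 1 - z
  t = z * 3
  d = 0
  x = d - 7
  c = b - 3
  y = 4 + b
  return b
After copy-propagate (8 stmts):
  z = 8
  b = 1 - 8
  t = 8 * 3
  d = 0
  x = 0 - 7
  c = b - 3
  y = 4 + b
  return b
After constant-fold (8 stmts):
  z = 8
  b = -7
  t = 24
  d = 0
  x = -7
  c = b - 3
  y = 4 + b
  return b
After dead-code-elim (2 stmts):
  b = -7
  return b
Evaluate:
  z = 8  =>  z = 8
  b = 1 - z  =>  b = -7
  t = z * 3  =>  t = 24
  d = b * 0  =>  d = 0
  x = d - 7  =>  x = -7
  c = b - 3  =>  c = -10
  y = 4 + b  =>  y = -3
  return b = -7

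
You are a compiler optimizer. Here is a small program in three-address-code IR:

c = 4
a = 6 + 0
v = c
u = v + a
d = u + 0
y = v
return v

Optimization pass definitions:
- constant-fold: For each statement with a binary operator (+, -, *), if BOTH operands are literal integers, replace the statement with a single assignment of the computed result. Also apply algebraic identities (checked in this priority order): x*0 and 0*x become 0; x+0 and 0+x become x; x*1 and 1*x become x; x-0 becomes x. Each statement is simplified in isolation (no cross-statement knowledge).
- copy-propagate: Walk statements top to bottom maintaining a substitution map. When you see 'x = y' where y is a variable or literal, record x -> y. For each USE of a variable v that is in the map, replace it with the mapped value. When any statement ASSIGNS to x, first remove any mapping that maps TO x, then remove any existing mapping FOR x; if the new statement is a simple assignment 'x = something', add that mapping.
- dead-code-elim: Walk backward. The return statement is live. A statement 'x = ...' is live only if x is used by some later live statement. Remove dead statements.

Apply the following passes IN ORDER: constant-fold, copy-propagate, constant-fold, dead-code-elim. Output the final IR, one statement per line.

Initial IR:
  c = 4
  a = 6 + 0
  v = c
  u = v + a
  d = u + 0
  y = v
  return v
After constant-fold (7 stmts):
  c = 4
  a = 6
  v = c
  u = v + a
  d = u
  y = v
  return v
After copy-propagate (7 stmts):
  c = 4
  a = 6
  v = 4
  u = 4 + 6
  d = u
  y = 4
  return 4
After constant-fold (7 stmts):
  c = 4
  a = 6
  v = 4
  u = 10
  d = u
  y = 4
  return 4
After dead-code-elim (1 stmts):
  return 4

Answer: return 4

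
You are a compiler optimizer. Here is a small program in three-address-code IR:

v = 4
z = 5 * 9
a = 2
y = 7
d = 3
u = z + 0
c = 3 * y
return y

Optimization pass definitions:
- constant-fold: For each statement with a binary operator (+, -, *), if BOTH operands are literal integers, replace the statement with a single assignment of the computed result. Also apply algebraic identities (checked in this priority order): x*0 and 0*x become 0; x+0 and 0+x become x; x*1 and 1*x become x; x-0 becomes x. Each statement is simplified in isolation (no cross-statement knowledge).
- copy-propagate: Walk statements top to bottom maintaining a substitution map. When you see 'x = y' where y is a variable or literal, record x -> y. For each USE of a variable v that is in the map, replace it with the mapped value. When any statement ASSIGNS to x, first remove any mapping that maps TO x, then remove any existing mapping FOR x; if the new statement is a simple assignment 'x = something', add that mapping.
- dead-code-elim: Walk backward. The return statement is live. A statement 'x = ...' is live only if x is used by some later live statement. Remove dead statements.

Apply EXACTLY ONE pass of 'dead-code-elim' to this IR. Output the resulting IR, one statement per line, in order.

Answer: y = 7
return y

Derivation:
Applying dead-code-elim statement-by-statement:
  [8] return y  -> KEEP (return); live=['y']
  [7] c = 3 * y  -> DEAD (c not live)
  [6] u = z + 0  -> DEAD (u not live)
  [5] d = 3  -> DEAD (d not live)
  [4] y = 7  -> KEEP; live=[]
  [3] a = 2  -> DEAD (a not live)
  [2] z = 5 * 9  -> DEAD (z not live)
  [1] v = 4  -> DEAD (v not live)
Result (2 stmts):
  y = 7
  return y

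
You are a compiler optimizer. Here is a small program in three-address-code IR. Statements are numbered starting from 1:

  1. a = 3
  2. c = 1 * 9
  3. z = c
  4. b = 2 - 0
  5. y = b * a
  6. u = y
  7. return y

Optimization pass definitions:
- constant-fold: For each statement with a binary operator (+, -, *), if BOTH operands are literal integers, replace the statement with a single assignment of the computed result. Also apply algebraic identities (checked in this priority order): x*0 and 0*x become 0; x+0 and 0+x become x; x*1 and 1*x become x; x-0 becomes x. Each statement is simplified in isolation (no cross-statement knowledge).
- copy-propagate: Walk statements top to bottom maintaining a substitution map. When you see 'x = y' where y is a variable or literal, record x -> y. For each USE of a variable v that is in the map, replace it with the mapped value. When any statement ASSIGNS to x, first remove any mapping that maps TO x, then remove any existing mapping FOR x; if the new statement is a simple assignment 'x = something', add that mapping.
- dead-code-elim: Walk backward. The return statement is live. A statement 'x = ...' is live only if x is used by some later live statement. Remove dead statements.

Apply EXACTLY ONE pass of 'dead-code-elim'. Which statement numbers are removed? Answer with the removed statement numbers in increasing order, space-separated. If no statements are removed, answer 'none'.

Answer: 2 3 6

Derivation:
Backward liveness scan:
Stmt 1 'a = 3': KEEP (a is live); live-in = []
Stmt 2 'c = 1 * 9': DEAD (c not in live set ['a'])
Stmt 3 'z = c': DEAD (z not in live set ['a'])
Stmt 4 'b = 2 - 0': KEEP (b is live); live-in = ['a']
Stmt 5 'y = b * a': KEEP (y is live); live-in = ['a', 'b']
Stmt 6 'u = y': DEAD (u not in live set ['y'])
Stmt 7 'return y': KEEP (return); live-in = ['y']
Removed statement numbers: [2, 3, 6]
Surviving IR:
  a = 3
  b = 2 - 0
  y = b * a
  return y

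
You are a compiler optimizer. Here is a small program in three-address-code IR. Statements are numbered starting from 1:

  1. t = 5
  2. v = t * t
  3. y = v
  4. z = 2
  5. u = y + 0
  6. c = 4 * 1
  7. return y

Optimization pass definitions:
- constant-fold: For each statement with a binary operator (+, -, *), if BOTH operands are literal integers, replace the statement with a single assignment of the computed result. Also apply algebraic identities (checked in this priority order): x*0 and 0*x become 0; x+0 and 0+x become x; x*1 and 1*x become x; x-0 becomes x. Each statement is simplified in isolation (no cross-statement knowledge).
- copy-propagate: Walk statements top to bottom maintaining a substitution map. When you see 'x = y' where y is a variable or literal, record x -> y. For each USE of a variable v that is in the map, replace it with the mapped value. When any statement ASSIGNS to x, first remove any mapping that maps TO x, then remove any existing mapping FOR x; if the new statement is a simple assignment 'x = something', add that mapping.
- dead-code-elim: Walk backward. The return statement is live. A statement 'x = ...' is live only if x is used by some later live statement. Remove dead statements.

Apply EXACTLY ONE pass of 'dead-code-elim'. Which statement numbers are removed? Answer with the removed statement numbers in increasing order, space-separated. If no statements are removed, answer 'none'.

Backward liveness scan:
Stmt 1 't = 5': KEEP (t is live); live-in = []
Stmt 2 'v = t * t': KEEP (v is live); live-in = ['t']
Stmt 3 'y = v': KEEP (y is live); live-in = ['v']
Stmt 4 'z = 2': DEAD (z not in live set ['y'])
Stmt 5 'u = y + 0': DEAD (u not in live set ['y'])
Stmt 6 'c = 4 * 1': DEAD (c not in live set ['y'])
Stmt 7 'return y': KEEP (return); live-in = ['y']
Removed statement numbers: [4, 5, 6]
Surviving IR:
  t = 5
  v = t * t
  y = v
  return y

Answer: 4 5 6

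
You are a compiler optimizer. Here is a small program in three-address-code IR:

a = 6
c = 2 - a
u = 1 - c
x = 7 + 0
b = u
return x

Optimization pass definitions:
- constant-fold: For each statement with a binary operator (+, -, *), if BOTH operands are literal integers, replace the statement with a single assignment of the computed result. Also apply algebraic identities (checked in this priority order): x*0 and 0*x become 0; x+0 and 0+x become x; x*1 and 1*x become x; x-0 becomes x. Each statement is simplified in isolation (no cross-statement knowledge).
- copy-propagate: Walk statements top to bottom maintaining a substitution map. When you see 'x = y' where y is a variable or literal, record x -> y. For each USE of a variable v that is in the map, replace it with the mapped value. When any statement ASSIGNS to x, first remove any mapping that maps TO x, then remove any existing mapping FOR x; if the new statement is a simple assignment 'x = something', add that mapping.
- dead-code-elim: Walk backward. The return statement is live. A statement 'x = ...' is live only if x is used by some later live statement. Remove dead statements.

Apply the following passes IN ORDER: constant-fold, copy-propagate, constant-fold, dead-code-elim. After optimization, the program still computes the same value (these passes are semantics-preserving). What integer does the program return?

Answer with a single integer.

Initial IR:
  a = 6
  c = 2 - a
  u = 1 - c
  x = 7 + 0
  b = u
  return x
After constant-fold (6 stmts):
  a = 6
  c = 2 - a
  u = 1 - c
  x = 7
  b = u
  return x
After copy-propagate (6 stmts):
  a = 6
  c = 2 - 6
  u = 1 - c
  x = 7
  b = u
  return 7
After constant-fold (6 stmts):
  a = 6
  c = -4
  u = 1 - c
  x = 7
  b = u
  return 7
After dead-code-elim (1 stmts):
  return 7
Evaluate:
  a = 6  =>  a = 6
  c = 2 - a  =>  c = -4
  u = 1 - c  =>  u = 5
  x = 7 + 0  =>  x = 7
  b = u  =>  b = 5
  return x = 7

Answer: 7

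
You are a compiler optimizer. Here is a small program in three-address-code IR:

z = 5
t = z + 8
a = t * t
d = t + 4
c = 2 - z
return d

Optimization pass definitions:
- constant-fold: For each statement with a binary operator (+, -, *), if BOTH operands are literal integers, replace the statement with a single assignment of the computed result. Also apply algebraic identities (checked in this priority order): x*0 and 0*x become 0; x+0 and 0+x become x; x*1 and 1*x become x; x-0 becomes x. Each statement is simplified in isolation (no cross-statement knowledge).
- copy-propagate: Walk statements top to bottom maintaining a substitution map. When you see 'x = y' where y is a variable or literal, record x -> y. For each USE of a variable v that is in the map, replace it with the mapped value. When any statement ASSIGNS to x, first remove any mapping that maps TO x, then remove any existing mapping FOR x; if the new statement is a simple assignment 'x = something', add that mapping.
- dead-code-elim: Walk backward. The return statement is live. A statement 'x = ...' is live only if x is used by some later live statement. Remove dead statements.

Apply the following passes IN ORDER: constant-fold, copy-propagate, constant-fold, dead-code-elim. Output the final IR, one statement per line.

Initial IR:
  z = 5
  t = z + 8
  a = t * t
  d = t + 4
  c = 2 - z
  return d
After constant-fold (6 stmts):
  z = 5
  t = z + 8
  a = t * t
  d = t + 4
  c = 2 - z
  return d
After copy-propagate (6 stmts):
  z = 5
  t = 5 + 8
  a = t * t
  d = t + 4
  c = 2 - 5
  return d
After constant-fold (6 stmts):
  z = 5
  t = 13
  a = t * t
  d = t + 4
  c = -3
  return d
After dead-code-elim (3 stmts):
  t = 13
  d = t + 4
  return d

Answer: t = 13
d = t + 4
return d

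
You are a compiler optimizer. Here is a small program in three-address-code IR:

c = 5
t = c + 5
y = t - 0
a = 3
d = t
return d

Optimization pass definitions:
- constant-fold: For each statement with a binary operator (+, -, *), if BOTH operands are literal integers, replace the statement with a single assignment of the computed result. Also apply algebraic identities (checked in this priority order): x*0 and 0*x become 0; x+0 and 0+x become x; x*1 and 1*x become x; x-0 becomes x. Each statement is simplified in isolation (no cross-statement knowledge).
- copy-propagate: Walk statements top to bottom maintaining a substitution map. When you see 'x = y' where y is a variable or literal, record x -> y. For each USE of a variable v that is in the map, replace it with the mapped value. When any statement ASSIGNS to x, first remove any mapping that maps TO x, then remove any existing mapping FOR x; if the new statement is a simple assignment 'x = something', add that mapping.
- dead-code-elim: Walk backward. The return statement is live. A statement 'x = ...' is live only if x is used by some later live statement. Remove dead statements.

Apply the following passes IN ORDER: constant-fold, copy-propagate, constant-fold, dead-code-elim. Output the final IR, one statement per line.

Initial IR:
  c = 5
  t = c + 5
  y = t - 0
  a = 3
  d = t
  return d
After constant-fold (6 stmts):
  c = 5
  t = c + 5
  y = t
  a = 3
  d = t
  return d
After copy-propagate (6 stmts):
  c = 5
  t = 5 + 5
  y = t
  a = 3
  d = t
  return t
After constant-fold (6 stmts):
  c = 5
  t = 10
  y = t
  a = 3
  d = t
  return t
After dead-code-elim (2 stmts):
  t = 10
  return t

Answer: t = 10
return t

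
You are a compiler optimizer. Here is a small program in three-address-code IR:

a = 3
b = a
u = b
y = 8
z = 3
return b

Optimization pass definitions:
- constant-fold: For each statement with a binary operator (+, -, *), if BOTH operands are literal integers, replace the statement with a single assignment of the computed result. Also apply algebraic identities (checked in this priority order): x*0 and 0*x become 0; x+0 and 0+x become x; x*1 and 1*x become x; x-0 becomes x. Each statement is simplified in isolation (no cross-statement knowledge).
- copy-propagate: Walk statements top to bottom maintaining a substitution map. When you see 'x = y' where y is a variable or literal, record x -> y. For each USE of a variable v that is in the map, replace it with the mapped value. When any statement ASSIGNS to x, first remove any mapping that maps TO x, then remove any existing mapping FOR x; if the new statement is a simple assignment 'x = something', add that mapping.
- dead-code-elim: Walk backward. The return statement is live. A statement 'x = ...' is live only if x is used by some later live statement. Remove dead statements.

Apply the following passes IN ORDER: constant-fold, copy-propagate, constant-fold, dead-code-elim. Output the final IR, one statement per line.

Answer: return 3

Derivation:
Initial IR:
  a = 3
  b = a
  u = b
  y = 8
  z = 3
  return b
After constant-fold (6 stmts):
  a = 3
  b = a
  u = b
  y = 8
  z = 3
  return b
After copy-propagate (6 stmts):
  a = 3
  b = 3
  u = 3
  y = 8
  z = 3
  return 3
After constant-fold (6 stmts):
  a = 3
  b = 3
  u = 3
  y = 8
  z = 3
  return 3
After dead-code-elim (1 stmts):
  return 3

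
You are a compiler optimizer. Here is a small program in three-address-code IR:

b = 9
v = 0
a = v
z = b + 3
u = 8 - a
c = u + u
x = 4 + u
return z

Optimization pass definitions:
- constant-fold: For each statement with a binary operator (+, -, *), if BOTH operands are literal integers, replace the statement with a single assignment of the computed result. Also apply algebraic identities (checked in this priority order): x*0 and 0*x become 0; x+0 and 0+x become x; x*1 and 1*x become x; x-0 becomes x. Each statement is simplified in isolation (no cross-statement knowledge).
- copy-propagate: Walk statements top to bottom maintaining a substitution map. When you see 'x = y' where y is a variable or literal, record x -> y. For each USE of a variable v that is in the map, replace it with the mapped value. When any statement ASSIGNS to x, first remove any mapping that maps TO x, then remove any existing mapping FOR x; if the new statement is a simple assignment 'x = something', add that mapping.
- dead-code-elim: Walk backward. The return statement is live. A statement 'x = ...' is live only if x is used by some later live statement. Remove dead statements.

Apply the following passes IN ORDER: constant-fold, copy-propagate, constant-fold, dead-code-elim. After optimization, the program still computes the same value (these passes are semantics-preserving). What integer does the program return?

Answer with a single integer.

Answer: 12

Derivation:
Initial IR:
  b = 9
  v = 0
  a = v
  z = b + 3
  u = 8 - a
  c = u + u
  x = 4 + u
  return z
After constant-fold (8 stmts):
  b = 9
  v = 0
  a = v
  z = b + 3
  u = 8 - a
  c = u + u
  x = 4 + u
  return z
After copy-propagate (8 stmts):
  b = 9
  v = 0
  a = 0
  z = 9 + 3
  u = 8 - 0
  c = u + u
  x = 4 + u
  return z
After constant-fold (8 stmts):
  b = 9
  v = 0
  a = 0
  z = 12
  u = 8
  c = u + u
  x = 4 + u
  return z
After dead-code-elim (2 stmts):
  z = 12
  return z
Evaluate:
  b = 9  =>  b = 9
  v = 0  =>  v = 0
  a = v  =>  a = 0
  z = b + 3  =>  z = 12
  u = 8 - a  =>  u = 8
  c = u + u  =>  c = 16
  x = 4 + u  =>  x = 12
  return z = 12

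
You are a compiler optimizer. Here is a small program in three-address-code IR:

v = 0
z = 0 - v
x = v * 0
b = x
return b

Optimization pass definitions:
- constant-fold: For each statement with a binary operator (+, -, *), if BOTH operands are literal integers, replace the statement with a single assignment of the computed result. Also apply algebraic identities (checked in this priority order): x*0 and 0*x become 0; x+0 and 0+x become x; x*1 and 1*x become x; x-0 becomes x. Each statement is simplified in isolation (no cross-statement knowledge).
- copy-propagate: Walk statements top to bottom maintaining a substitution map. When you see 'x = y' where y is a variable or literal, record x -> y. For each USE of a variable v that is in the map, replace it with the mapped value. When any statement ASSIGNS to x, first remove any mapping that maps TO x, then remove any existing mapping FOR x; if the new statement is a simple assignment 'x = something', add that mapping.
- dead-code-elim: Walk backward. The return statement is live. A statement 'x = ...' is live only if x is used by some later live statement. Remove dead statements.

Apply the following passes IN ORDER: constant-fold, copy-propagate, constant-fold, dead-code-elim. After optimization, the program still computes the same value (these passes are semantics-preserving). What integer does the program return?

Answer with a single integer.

Answer: 0

Derivation:
Initial IR:
  v = 0
  z = 0 - v
  x = v * 0
  b = x
  return b
After constant-fold (5 stmts):
  v = 0
  z = 0 - v
  x = 0
  b = x
  return b
After copy-propagate (5 stmts):
  v = 0
  z = 0 - 0
  x = 0
  b = 0
  return 0
After constant-fold (5 stmts):
  v = 0
  z = 0
  x = 0
  b = 0
  return 0
After dead-code-elim (1 stmts):
  return 0
Evaluate:
  v = 0  =>  v = 0
  z = 0 - v  =>  z = 0
  x = v * 0  =>  x = 0
  b = x  =>  b = 0
  return b = 0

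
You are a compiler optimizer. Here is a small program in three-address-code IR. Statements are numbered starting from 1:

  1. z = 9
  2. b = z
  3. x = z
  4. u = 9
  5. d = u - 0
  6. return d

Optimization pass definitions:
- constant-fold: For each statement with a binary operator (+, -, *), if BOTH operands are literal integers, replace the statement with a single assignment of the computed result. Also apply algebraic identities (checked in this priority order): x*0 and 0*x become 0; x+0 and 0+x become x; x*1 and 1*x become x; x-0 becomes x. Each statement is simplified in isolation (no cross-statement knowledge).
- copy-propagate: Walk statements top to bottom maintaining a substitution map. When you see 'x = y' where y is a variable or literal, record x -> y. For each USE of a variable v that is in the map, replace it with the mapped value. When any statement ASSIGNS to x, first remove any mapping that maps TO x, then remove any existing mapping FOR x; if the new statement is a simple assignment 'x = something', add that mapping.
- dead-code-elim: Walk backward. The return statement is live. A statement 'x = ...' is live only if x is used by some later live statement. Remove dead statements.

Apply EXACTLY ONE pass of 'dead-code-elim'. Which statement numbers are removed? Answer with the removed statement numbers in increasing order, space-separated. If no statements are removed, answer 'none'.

Backward liveness scan:
Stmt 1 'z = 9': DEAD (z not in live set [])
Stmt 2 'b = z': DEAD (b not in live set [])
Stmt 3 'x = z': DEAD (x not in live set [])
Stmt 4 'u = 9': KEEP (u is live); live-in = []
Stmt 5 'd = u - 0': KEEP (d is live); live-in = ['u']
Stmt 6 'return d': KEEP (return); live-in = ['d']
Removed statement numbers: [1, 2, 3]
Surviving IR:
  u = 9
  d = u - 0
  return d

Answer: 1 2 3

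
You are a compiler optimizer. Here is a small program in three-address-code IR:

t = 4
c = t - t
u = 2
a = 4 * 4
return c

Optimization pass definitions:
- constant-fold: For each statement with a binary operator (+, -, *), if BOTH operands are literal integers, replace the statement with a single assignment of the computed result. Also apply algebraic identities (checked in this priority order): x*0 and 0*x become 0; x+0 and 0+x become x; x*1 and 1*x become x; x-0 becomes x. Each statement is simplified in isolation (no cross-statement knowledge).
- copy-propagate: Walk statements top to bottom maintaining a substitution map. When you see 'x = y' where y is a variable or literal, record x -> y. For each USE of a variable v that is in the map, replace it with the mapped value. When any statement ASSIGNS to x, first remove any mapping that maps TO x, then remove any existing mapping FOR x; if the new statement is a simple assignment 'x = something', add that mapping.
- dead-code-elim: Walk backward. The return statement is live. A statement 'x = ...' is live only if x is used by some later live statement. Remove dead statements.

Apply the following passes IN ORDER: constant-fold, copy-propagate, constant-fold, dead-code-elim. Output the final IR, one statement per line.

Initial IR:
  t = 4
  c = t - t
  u = 2
  a = 4 * 4
  return c
After constant-fold (5 stmts):
  t = 4
  c = t - t
  u = 2
  a = 16
  return c
After copy-propagate (5 stmts):
  t = 4
  c = 4 - 4
  u = 2
  a = 16
  return c
After constant-fold (5 stmts):
  t = 4
  c = 0
  u = 2
  a = 16
  return c
After dead-code-elim (2 stmts):
  c = 0
  return c

Answer: c = 0
return c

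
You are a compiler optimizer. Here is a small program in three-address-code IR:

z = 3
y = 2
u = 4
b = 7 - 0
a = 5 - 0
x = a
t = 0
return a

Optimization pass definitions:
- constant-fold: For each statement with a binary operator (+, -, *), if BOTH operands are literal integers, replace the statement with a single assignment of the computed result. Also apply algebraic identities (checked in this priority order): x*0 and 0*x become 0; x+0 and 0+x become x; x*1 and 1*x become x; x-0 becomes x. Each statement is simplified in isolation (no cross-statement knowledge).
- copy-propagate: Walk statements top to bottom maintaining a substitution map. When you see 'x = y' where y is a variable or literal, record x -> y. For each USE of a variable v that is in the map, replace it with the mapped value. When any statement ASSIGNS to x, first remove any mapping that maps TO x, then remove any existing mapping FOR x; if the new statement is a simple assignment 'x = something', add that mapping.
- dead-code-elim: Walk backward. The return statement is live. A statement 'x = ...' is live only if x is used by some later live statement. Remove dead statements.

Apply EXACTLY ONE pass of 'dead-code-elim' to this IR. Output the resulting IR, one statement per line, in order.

Applying dead-code-elim statement-by-statement:
  [8] return a  -> KEEP (return); live=['a']
  [7] t = 0  -> DEAD (t not live)
  [6] x = a  -> DEAD (x not live)
  [5] a = 5 - 0  -> KEEP; live=[]
  [4] b = 7 - 0  -> DEAD (b not live)
  [3] u = 4  -> DEAD (u not live)
  [2] y = 2  -> DEAD (y not live)
  [1] z = 3  -> DEAD (z not live)
Result (2 stmts):
  a = 5 - 0
  return a

Answer: a = 5 - 0
return a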